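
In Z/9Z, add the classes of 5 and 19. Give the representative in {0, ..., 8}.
Reduce the summands first: 19 ≡ 1 (mod 9), so 5 + 19 ≡ 5 + 1 (mod 9). 5 + 1 = 6; 6 = 0·9 + 6, so (5 + 19) mod 9 = 6.

Final answer: 6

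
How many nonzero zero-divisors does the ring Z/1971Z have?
In Z/1971Z each nonzero element is either a unit (gcd with 1971 is 1) or a zero-divisor (gcd > 1). The number of units is φ(1971): factorise 1971 = 3^3 · 73, so φ(1971) = (3^3 − 3^2) · (73 − 1) = 18 · 72 = 1296. The nonzero elements number 1971 − 1 = 1970. Hence the nonzero zero-divisors number 1970 − 1296 = 674.

Final answer: Z/1971Z has 674 nonzero zero-divisors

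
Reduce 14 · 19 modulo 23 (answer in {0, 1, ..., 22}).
13

Both factors are already reduced mod 23. 14 · 19 = 266. Dividing by 23: 266 = 11·23 + 13. So (14 · 19) mod 23 = 13.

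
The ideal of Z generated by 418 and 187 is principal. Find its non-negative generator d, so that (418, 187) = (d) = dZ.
(418, 187) = (11); d = 11

In the PID Z, (a, b) is generated by gcd(a, b). Compute gcd(418, 187) with the extended Euclidean algorithm, tracking rows (r, s, t) with s·418 + t·187 = r:
  row A: (418, 1, 0)   [1·418 + 0·187 = 418]
  row B: (187, 0, 1)   [0·418 + 1·187 = 187]
  418 = 2·187 + 44   → row C = row A − 2·row B = (44, 1, −2)   [check: 1·418 − 2·187 = 44]
  187 = 4·44 + 11   → row D = row B − 4·row C = (11, −4, 9)   [check: −4·418 + 9·187 = 11]
  44 = 4·11 + 0   → remainder 0, stop. gcd = 11 (last nonzero row D).
So gcd(418, 187) = 11, with Bézout identity −4·418 + 9·187 = 11. Containment (⊇): the Bézout identity exhibits 11 as an element of (418, 187), giving (11) ⊆ (418, 187). Containment (⊆): since 11 | 418 and 11 | 187 (418 = 11·38, 187 = 11·17), every Z-linear combination of 418 and 187 is divisible by 11, so (418, 187) ⊆ (11). Therefore (418, 187) = (11), d = 11.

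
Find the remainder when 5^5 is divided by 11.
Use repeated squaring. Binary(5) = 101. Walk through the bits of the exponent 5 left-to-right: at each bit after the leading one, square the running value, then multiply by 5 if the bit is 1 (always reducing mod 11):
  bit 1 = 1 (leading): start with 5.
  bit 2 = 0: square 5^2 = 25 ≡ 3 (mod 11).
  bit 3 = 1: square 3^2 = 9; bit is 1, so multiply 9·5 = 45 ≡ 1 (mod 11).
Final value: 5^5 ≡ 1 (mod 11).

Final answer: 1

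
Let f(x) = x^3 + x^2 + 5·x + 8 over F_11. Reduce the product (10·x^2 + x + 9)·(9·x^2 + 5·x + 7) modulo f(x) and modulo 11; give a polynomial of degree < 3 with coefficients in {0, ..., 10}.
a · b ≡ x^2 + 4·x + 3 (mod f(x))

Multiply as integer polynomials: a · b = 90·x^4 + 59·x^3 + 156·x^2 + 52·x + 63. Reducing coefficients mod 11: a · b ≡ 2·x^4 + 4·x^3 + 2·x^2 + 8·x + 8. Now divide by f(x) = x^3 + x^2 + 5·x + 8 in F_11[x], eliminating the leading term at each step:
  leading term 2·x^4: subtract (2·x)·f(x) = 2·x^4 + 2·x^3 + 10·x^2 + 5·x, leaving 2·x^3 + 3·x^2 + 3·x + 8 (coefficients mod 11)
  leading term 2·x^3: subtract (2)·f(x) = 2·x^3 + 2·x^2 + 10·x + 5, leaving x^2 + 4·x + 3 (coefficients mod 11)
The degree is now < 3, so this is the remainder. Hence a · b ≡ x^2 + 4·x + 3 in F_11[x]/(f).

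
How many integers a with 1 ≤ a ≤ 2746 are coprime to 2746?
1372

The number of a ∈ {1, ..., 2746} with gcd(a, 2746) = 1 is by definition Euler's totient φ(2746). φ is multiplicative, with φ(p^e) = p^e − p^(e−1). Factorise 2746 = 2 · 1373. Then
  φ(2746) = (2 − 1) · (1373 − 1) = 1 · 1372 = 1372.
So there are 1372 such integers.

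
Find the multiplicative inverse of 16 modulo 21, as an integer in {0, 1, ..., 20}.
Apply the extended Euclidean algorithm to (21, 16), tracking rows (r, s, t) with s·21 + t·16 = r. Each division r_prev = q·r_cur + r_new produces the new row as (previous row) − q·(current row):
  row A: (21, 1, 0)   [1·21 + 0·16 = 21]
  row B: (16, 0, 1)   [0·21 + 1·16 = 16]
  21 = 1·16 + 5   → row C = row A − 1·row B = (5, 1, −1)   [check: 1·21 − 1·16 = 5]
  16 = 3·5 + 1   → row D = row B − 3·row C = (1, −3, 4)   [check: −3·21 + 4·16 = 1]
  5 = 5·1 + 0   → remainder 0, stop. gcd = 1 (last nonzero row D).
The gcd is 1, so 16 is invertible mod 21. The last nonzero row gives −3·21 + 4·16 = 1, so t = 4. So 16^(−1) ≡ 4 (mod 21). Verify: 16 · 4 = 64 ≡ 1 (mod 21). ✓

Final answer: 16^(−1) ≡ 4 (mod 21)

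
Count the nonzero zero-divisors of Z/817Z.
In Z/817Z each nonzero element is either a unit (gcd with 817 is 1) or a zero-divisor (gcd > 1). The number of units is φ(817): factorise 817 = 19 · 43, so φ(817) = (19 − 1) · (43 − 1) = 18 · 42 = 756. The nonzero elements number 817 − 1 = 816. Hence the nonzero zero-divisors number 816 − 756 = 60.

Final answer: Z/817Z has 60 nonzero zero-divisors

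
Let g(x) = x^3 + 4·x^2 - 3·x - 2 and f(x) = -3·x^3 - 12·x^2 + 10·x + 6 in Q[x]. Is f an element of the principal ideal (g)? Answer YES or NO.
NO

In Q[x] the ideal (g) consists of all multiples of g, so f ∈ (g) iff g | f, i.e. iff the remainder of f on division by g is 0. Divide f by g (g is monic, so eliminate the leading term of the running remainder at each step):
  leading term -3·x^3: subtract (-3)·g(x) = -3·x^3 - 12·x^2 + 9·x + 6, leaving x
The remainder r(x) = x ≠ 0 (and deg r < deg g), so g ∤ f, i.e. f ∉ (g).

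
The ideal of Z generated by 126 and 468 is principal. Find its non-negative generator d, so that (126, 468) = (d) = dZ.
(126, 468) = (18); d = 18

In the PID Z, (a, b) is generated by gcd(a, b). Compute gcd(468, 126) with the extended Euclidean algorithm, tracking rows (r, s, t) with s·468 + t·126 = r:
  row A: (468, 1, 0)   [1·468 + 0·126 = 468]
  row B: (126, 0, 1)   [0·468 + 1·126 = 126]
  468 = 3·126 + 90   → row C = row A − 3·row B = (90, 1, −3)   [check: 1·468 − 3·126 = 90]
  126 = 1·90 + 36   → row D = row B − 1·row C = (36, −1, 4)   [check: −1·468 + 4·126 = 36]
  90 = 2·36 + 18   → row E = row C − 2·row D = (18, 3, −11)   [check: 3·468 − 11·126 = 18]
  36 = 2·18 + 0   → remainder 0, stop. gcd = 18 (last nonzero row E).
So gcd(126, 468) = 18, with Bézout identity 3·468 − 11·126 = 18. Containment (⊇): the Bézout identity exhibits 18 as an element of (126, 468), giving (18) ⊆ (126, 468). Containment (⊆): since 18 | 126 and 18 | 468 (126 = 18·7, 468 = 18·26), every Z-linear combination of 126 and 468 is divisible by 18, so (126, 468) ⊆ (18). Therefore (126, 468) = (18), d = 18.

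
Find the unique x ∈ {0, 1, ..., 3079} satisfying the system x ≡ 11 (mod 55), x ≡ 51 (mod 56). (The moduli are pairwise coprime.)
The moduli 55, 56 are pairwise coprime, so by the CRT there is a unique solution mod 55·56 = 3080.
Solve by successive substitution. Start with x ≡ 11 (mod 55).
  Combine with x ≡ 51 (mod 56): write x = 11 + 55·t and require 11 + 55·t ≡ 51 (mod 56), i.e. 55·t ≡ 51 − 11 ≡ 40 (mod 56). Since 55^(−1) ≡ 55 (mod 56), t ≡ 55·40 ≡ 16 (mod 56). So x ≡ 11 + 55·16 = 891 (mod 3080).
Unique solution in [0, 3080): x = 891.

Final answer: x ≡ 891 (mod 3080); the representative in [0, 3080) is 891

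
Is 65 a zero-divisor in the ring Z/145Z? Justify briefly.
gcd(65, 145) = 5 > 1, so 65 is not a unit in Z/145Z. In Z/nZ every nonzero non-unit is a zero-divisor: explicitly, take b = 145/gcd = 29 ≠ 0 (mod 145); then 65·29 = 1885 = 13·145, i.e. 65·29 ≡ 0 (mod 145). So 65 is a zero-divisor.

Final answer: YES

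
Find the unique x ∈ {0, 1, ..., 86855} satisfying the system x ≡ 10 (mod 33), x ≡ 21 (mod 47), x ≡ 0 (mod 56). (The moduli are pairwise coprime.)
The moduli 33, 47, 56 are pairwise coprime, so by the CRT there is a unique solution mod 33·47·56 = 86856.
Solve by successive substitution. Start with x ≡ 10 (mod 33).
  Combine with x ≡ 21 (mod 47): write x = 10 + 33·t and require 10 + 33·t ≡ 21 (mod 47), i.e. 33·t ≡ 21 − 10 ≡ 11 (mod 47). Since 33^(−1) ≡ 10 (mod 47), t ≡ 10·11 ≡ 16 (mod 47). So x ≡ 10 + 33·16 = 538 (mod 1551).
  Combine with x ≡ 0 (mod 56): write x = 538 + 1551·t and require 538 + 1551·t ≡ 0 (mod 56), i.e. 1551·t ≡ 0 − 538 ≡ 22 (mod 56). Since 1551^(−1) ≡ 23 (mod 56) (1551 ≡ 39 (mod 56)), t ≡ 23·22 ≡ 2 (mod 56). So x ≡ 538 + 1551·2 = 3640 (mod 86856).
Unique solution in [0, 86856): x = 3640.

Final answer: x ≡ 3640 (mod 86856); the representative in [0, 86856) is 3640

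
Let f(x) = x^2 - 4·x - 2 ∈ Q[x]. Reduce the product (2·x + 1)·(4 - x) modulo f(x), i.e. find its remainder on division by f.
a · b ≡ -x (mod f(x))

First multiply in Q[x] without reducing: a · b = -2·x^2 + 7·x + 4. Now divide by f(x) = x^2 - 4·x - 2, eliminating the leading term at each step:
  leading term -2·x^2: subtract (-2)·f(x) = -2·x^2 + 8·x + 4, leaving -x
The degree is now < 2, so this is the remainder. Hence a · b ≡ -x in Q[x]/(f).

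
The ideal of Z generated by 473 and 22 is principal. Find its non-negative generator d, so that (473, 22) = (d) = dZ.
(473, 22) = (11); d = 11

In the PID Z, (a, b) is generated by gcd(a, b). Compute gcd(473, 22) with the extended Euclidean algorithm, tracking rows (r, s, t) with s·473 + t·22 = r:
  row A: (473, 1, 0)   [1·473 + 0·22 = 473]
  row B: (22, 0, 1)   [0·473 + 1·22 = 22]
  473 = 21·22 + 11   → row C = row A − 21·row B = (11, 1, −21)   [check: 1·473 − 21·22 = 11]
  22 = 2·11 + 0   → remainder 0, stop. gcd = 11 (last nonzero row C).
So gcd(473, 22) = 11, with Bézout identity 1·473 − 21·22 = 11. Containment (⊇): the Bézout identity exhibits 11 as an element of (473, 22), giving (11) ⊆ (473, 22). Containment (⊆): since 11 | 473 and 11 | 22 (473 = 11·43, 22 = 11·2), every Z-linear combination of 473 and 22 is divisible by 11, so (473, 22) ⊆ (11). Therefore (473, 22) = (11), d = 11.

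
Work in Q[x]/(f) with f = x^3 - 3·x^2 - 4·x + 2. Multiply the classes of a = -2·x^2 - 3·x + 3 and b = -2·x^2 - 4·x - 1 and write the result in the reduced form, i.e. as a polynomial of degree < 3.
a · b ≡ 102·x^2 + 87·x - 55 (mod f(x))

First multiply in Q[x] without reducing: a · b = 4·x^4 + 14·x^3 + 8·x^2 - 9·x - 3. Now divide by f(x) = x^3 - 3·x^2 - 4·x + 2, eliminating the leading term at each step:
  leading term 4·x^4: subtract (4·x)·f(x) = 4·x^4 - 12·x^3 - 16·x^2 + 8·x, leaving 26·x^3 + 24·x^2 - 17·x - 3
  leading term 26·x^3: subtract (26)·f(x) = 26·x^3 - 78·x^2 - 104·x + 52, leaving 102·x^2 + 87·x - 55
The degree is now < 3, so this is the remainder. Hence a · b ≡ 102·x^2 + 87·x - 55 in Q[x]/(f).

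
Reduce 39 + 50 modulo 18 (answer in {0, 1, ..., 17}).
17

Reduce the summands first: 39 ≡ 3, 50 ≡ 14 (mod 18), so 39 + 50 ≡ 3 + 14 (mod 18). 3 + 14 = 17; 17 = 0·18 + 17, so (39 + 50) mod 18 = 17.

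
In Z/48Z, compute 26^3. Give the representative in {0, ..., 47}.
Use repeated squaring. Binary(3) = 11. Walk through the bits of the exponent 3 left-to-right: at each bit after the leading one, square the running value, then multiply by 26 if the bit is 1 (always reducing mod 48):
  bit 1 = 1 (leading): start with 26.
  bit 2 = 1: square 26^2 = 676 ≡ 4; bit is 1, so multiply 4·26 = 104 ≡ 8 (mod 48).
Final value: 26^3 ≡ 8 (mod 48).

Final answer: 8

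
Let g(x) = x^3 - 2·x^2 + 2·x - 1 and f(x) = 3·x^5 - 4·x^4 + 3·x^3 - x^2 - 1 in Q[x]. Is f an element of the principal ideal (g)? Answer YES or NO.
YES

In Q[x] the ideal (g) consists of all multiples of g, so f ∈ (g) iff g | f, i.e. iff the remainder of f on division by g is 0. Divide f by g (g is monic, so eliminate the leading term of the running remainder at each step):
  leading term 3·x^5: subtract (3·x^2)·g(x) = 3·x^5 - 6·x^4 + 6·x^3 - 3·x^2, leaving 2·x^4 - 3·x^3 + 2·x^2 - 1
  leading term 2·x^4: subtract (2·x)·g(x) = 2·x^4 - 4·x^3 + 4·x^2 - 2·x, leaving x^3 - 2·x^2 + 2·x - 1
  leading term x^3: subtract (1)·g(x) = x^3 - 2·x^2 + 2·x - 1, leaving 0
The remainder is 0, so f(x) = g(x) · h(x) with h(x) = 3·x^2 + 2·x + 1. Hence g | f, i.e. f ∈ (g).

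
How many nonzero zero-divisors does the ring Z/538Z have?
In Z/538Z each nonzero element is either a unit (gcd with 538 is 1) or a zero-divisor (gcd > 1). The number of units is φ(538): factorise 538 = 2 · 269, so φ(538) = (2 − 1) · (269 − 1) = 1 · 268 = 268. The nonzero elements number 538 − 1 = 537. Hence the nonzero zero-divisors number 537 − 268 = 269.

Final answer: Z/538Z has 269 nonzero zero-divisors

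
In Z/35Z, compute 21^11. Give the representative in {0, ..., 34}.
21

Use repeated squaring. Binary(11) = 1011. Walk through the bits of the exponent 11 left-to-right: at each bit after the leading one, square the running value, then multiply by 21 if the bit is 1 (always reducing mod 35):
  bit 1 = 1 (leading): start with 21.
  bit 2 = 0: square 21^2 = 441 ≡ 21 (mod 35).
  bit 3 = 1: square 21^2 = 441 ≡ 21; bit is 1, so multiply 21·21 = 441 ≡ 21 (mod 35).
  bit 4 = 1: square 21^2 = 441 ≡ 21; bit is 1, so multiply 21·21 = 441 ≡ 21 (mod 35).
Final value: 21^11 ≡ 21 (mod 35).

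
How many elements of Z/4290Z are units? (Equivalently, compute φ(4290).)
Z/4290Z has φ(4290) = 960 units

An element a ∈ Z/4290Z is a unit iff gcd(a, 4290) = 1, so the number of units is φ(4290). φ is multiplicative, with φ(p^e) = p^e − p^(e−1). Factorise 4290 = 2 · 3 · 5 · 11 · 13. Then
  φ(4290) = (2 − 1) · (3 − 1) · (5 − 1) · (11 − 1) · (13 − 1) = 1 · 2 · 4 · 10 · 12 = 960.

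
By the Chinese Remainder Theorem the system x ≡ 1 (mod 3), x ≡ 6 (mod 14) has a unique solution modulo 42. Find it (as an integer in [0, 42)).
x ≡ 34 (mod 42); the representative in [0, 42) is 34

The moduli 3, 14 are pairwise coprime, so by the CRT there is a unique solution mod 3·14 = 42.
Solve by successive substitution. Start with x ≡ 1 (mod 3).
  Combine with x ≡ 6 (mod 14): write x = 1 + 3·t and require 1 + 3·t ≡ 6 (mod 14), i.e. 3·t ≡ 6 − 1 ≡ 5 (mod 14). Since 3^(−1) ≡ 5 (mod 14), t ≡ 5·5 ≡ 11 (mod 14). So x ≡ 1 + 3·11 = 34 (mod 42).
Unique solution in [0, 42): x = 34.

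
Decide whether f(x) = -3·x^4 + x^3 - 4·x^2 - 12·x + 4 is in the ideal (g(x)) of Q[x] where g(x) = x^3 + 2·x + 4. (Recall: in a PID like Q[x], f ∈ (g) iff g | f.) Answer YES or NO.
In Q[x] the ideal (g) consists of all multiples of g, so f ∈ (g) iff g | f, i.e. iff the remainder of f on division by g is 0. Divide f by g (g is monic, so eliminate the leading term of the running remainder at each step):
  leading term -3·x^4: subtract (-3·x)·g(x) = -3·x^4 - 6·x^2 - 12·x, leaving x^3 + 2·x^2 + 4
  leading term x^3: subtract (1)·g(x) = x^3 + 2·x + 4, leaving 2·x^2 - 2·x
The remainder r(x) = 2·x^2 - 2·x ≠ 0 (and deg r < deg g), so g ∤ f, i.e. f ∉ (g).

Final answer: NO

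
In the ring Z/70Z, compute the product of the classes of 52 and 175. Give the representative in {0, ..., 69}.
Reduce the factors first: 175 ≡ 35 (mod 70), so 52 · 175 ≡ 52 · 35 (mod 70). 52 · 35 = 1820. Dividing by 70: 1820 = 26·70 + 0. So (52 · 175) mod 70 = 0.

Final answer: 0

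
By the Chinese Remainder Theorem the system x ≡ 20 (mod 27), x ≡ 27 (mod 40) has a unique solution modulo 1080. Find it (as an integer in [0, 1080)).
x ≡ 587 (mod 1080); the representative in [0, 1080) is 587

The moduli 27, 40 are pairwise coprime, so by the CRT there is a unique solution mod 27·40 = 1080.
Solve by successive substitution. Start with x ≡ 20 (mod 27).
  Combine with x ≡ 27 (mod 40): write x = 20 + 27·t and require 20 + 27·t ≡ 27 (mod 40), i.e. 27·t ≡ 27 − 20 ≡ 7 (mod 40). Since 27^(−1) ≡ 3 (mod 40), t ≡ 3·7 ≡ 21 (mod 40). So x ≡ 20 + 27·21 = 587 (mod 1080).
Unique solution in [0, 1080): x = 587.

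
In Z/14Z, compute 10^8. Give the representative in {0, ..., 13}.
Use repeated squaring. Binary(8) = 1000. Walk through the bits of the exponent 8 left-to-right: at each bit after the leading one, square the running value, then multiply by 10 if the bit is 1 (always reducing mod 14):
  bit 1 = 1 (leading): start with 10.
  bit 2 = 0: square 10^2 = 100 ≡ 2 (mod 14).
  bit 3 = 0: square 2^2 = 4 (mod 14).
  bit 4 = 0: square 4^2 = 16 ≡ 2 (mod 14).
Final value: 10^8 ≡ 2 (mod 14).

Final answer: 2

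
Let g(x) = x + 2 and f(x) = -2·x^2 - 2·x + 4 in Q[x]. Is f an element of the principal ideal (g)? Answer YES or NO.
In Q[x] the ideal (g) consists of all multiples of g, so f ∈ (g) iff g | f, i.e. iff the remainder of f on division by g is 0. Divide f by g (g is monic, so eliminate the leading term of the running remainder at each step):
  leading term -2·x^2: subtract (-2·x)·g(x) = -2·x^2 - 4·x, leaving 2·x + 4
  leading term 2·x: subtract (2)·g(x) = 2·x + 4, leaving 0
The remainder is 0, so f(x) = g(x) · h(x) with h(x) = 2 - 2·x. Hence g | f, i.e. f ∈ (g).

Final answer: YES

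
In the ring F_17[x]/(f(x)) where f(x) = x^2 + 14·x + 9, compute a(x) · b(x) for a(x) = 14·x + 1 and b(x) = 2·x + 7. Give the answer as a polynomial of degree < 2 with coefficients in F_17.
Multiply as integer polynomials: a · b = 28·x^2 + 100·x + 7. Reducing coefficients mod 17: a · b ≡ 11·x^2 + 15·x + 7. Now divide by f(x) = x^2 + 14·x + 9 in F_17[x], eliminating the leading term at each step:
  leading term 11·x^2: subtract (11)·f(x) = 11·x^2 + x + 14, leaving 14·x + 10 (coefficients mod 17)
The degree is now < 2, so this is the remainder. Hence a · b ≡ 14·x + 10 in F_17[x]/(f).

Final answer: a · b ≡ 14·x + 10 (mod f(x))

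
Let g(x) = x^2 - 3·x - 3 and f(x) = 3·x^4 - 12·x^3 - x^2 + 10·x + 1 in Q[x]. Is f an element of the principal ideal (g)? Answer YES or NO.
NO

In Q[x] the ideal (g) consists of all multiples of g, so f ∈ (g) iff g | f, i.e. iff the remainder of f on division by g is 0. Divide f by g (g is monic, so eliminate the leading term of the running remainder at each step):
  leading term 3·x^4: subtract (3·x^2)·g(x) = 3·x^4 - 9·x^3 - 9·x^2, leaving -3·x^3 + 8·x^2 + 10·x + 1
  leading term -3·x^3: subtract (-3·x)·g(x) = -3·x^3 + 9·x^2 + 9·x, leaving -x^2 + x + 1
  leading term -x^2: subtract (-1)·g(x) = -x^2 + 3·x + 3, leaving -2·x - 2
The remainder r(x) = -2·x - 2 ≠ 0 (and deg r < deg g), so g ∤ f, i.e. f ∉ (g).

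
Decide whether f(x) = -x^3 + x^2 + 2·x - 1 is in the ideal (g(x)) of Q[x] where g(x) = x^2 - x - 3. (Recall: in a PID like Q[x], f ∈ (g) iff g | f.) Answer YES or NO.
NO

In Q[x] the ideal (g) consists of all multiples of g, so f ∈ (g) iff g | f, i.e. iff the remainder of f on division by g is 0. Divide f by g (g is monic, so eliminate the leading term of the running remainder at each step):
  leading term -x^3: subtract (-x)·g(x) = -x^3 + x^2 + 3·x, leaving -x - 1
The remainder r(x) = -x - 1 ≠ 0 (and deg r < deg g), so g ∤ f, i.e. f ∉ (g).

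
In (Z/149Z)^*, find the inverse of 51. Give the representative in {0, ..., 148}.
Apply the extended Euclidean algorithm to (149, 51), tracking rows (r, s, t) with s·149 + t·51 = r. Each division r_prev = q·r_cur + r_new produces the new row as (previous row) − q·(current row):
  row A: (149, 1, 0)   [1·149 + 0·51 = 149]
  row B: (51, 0, 1)   [0·149 + 1·51 = 51]
  149 = 2·51 + 47   → row C = row A − 2·row B = (47, 1, −2)   [check: 1·149 − 2·51 = 47]
  51 = 1·47 + 4   → row D = row B − 1·row C = (4, −1, 3)   [check: −1·149 + 3·51 = 4]
  47 = 11·4 + 3   → row E = row C − 11·row D = (3, 12, −35)   [check: 12·149 − 35·51 = 3]
  4 = 1·3 + 1   → row F = row D − 1·row E = (1, −13, 38)   [check: −13·149 + 38·51 = 1]
  3 = 3·1 + 0   → remainder 0, stop. gcd = 1 (last nonzero row F).
The gcd is 1, so 51 is invertible mod 149. The last nonzero row gives −13·149 + 38·51 = 1, so t = 38. So 51^(−1) ≡ 38 (mod 149). Verify: 51 · 38 = 1938 ≡ 1 (mod 149). ✓

Final answer: 51^(−1) ≡ 38 (mod 149)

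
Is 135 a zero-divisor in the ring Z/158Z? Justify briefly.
NO

gcd(135, 158) = 1, so 135 is a unit in Z/158Z (it has a multiplicative inverse). A unit cannot be a zero-divisor: if 135·b ≡ 0 then multiplying both sides by 135^(−1) gives b ≡ 0. So 135 is not a zero-divisor.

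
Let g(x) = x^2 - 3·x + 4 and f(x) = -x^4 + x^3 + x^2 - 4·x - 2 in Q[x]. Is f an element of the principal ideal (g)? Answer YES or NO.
In Q[x] the ideal (g) consists of all multiples of g, so f ∈ (g) iff g | f, i.e. iff the remainder of f on division by g is 0. Divide f by g (g is monic, so eliminate the leading term of the running remainder at each step):
  leading term -x^4: subtract (-x^2)·g(x) = -x^4 + 3·x^3 - 4·x^2, leaving -2·x^3 + 5·x^2 - 4·x - 2
  leading term -2·x^3: subtract (-2·x)·g(x) = -2·x^3 + 6·x^2 - 8·x, leaving -x^2 + 4·x - 2
  leading term -x^2: subtract (-1)·g(x) = -x^2 + 3·x - 4, leaving x + 2
The remainder r(x) = x + 2 ≠ 0 (and deg r < deg g), so g ∤ f, i.e. f ∉ (g).

Final answer: NO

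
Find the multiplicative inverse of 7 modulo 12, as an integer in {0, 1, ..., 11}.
7^(−1) ≡ 7 (mod 12)

Apply the extended Euclidean algorithm to (12, 7), tracking rows (r, s, t) with s·12 + t·7 = r. Each division r_prev = q·r_cur + r_new produces the new row as (previous row) − q·(current row):
  row A: (12, 1, 0)   [1·12 + 0·7 = 12]
  row B: (7, 0, 1)   [0·12 + 1·7 = 7]
  12 = 1·7 + 5   → row C = row A − 1·row B = (5, 1, −1)   [check: 1·12 − 1·7 = 5]
  7 = 1·5 + 2   → row D = row B − 1·row C = (2, −1, 2)   [check: −1·12 + 2·7 = 2]
  5 = 2·2 + 1   → row E = row C − 2·row D = (1, 3, −5)   [check: 3·12 − 5·7 = 1]
  2 = 2·1 + 0   → remainder 0, stop. gcd = 1 (last nonzero row E).
The gcd is 1, so 7 is invertible mod 12. The last nonzero row gives 3·12 − 5·7 = 1, so t = −5. So 7^(−1) ≡ −5 ≡ 7 (mod 12). Verify: 7 · 7 = 49 ≡ 1 (mod 12). ✓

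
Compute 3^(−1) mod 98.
3^(−1) ≡ 33 (mod 98)

Apply the extended Euclidean algorithm to (98, 3), tracking rows (r, s, t) with s·98 + t·3 = r. Each division r_prev = q·r_cur + r_new produces the new row as (previous row) − q·(current row):
  row A: (98, 1, 0)   [1·98 + 0·3 = 98]
  row B: (3, 0, 1)   [0·98 + 1·3 = 3]
  98 = 32·3 + 2   → row C = row A − 32·row B = (2, 1, −32)   [check: 1·98 − 32·3 = 2]
  3 = 1·2 + 1   → row D = row B − 1·row C = (1, −1, 33)   [check: −1·98 + 33·3 = 1]
  2 = 2·1 + 0   → remainder 0, stop. gcd = 1 (last nonzero row D).
The gcd is 1, so 3 is invertible mod 98. The last nonzero row gives −1·98 + 33·3 = 1, so t = 33. So 3^(−1) ≡ 33 (mod 98). Verify: 3 · 33 = 99 ≡ 1 (mod 98). ✓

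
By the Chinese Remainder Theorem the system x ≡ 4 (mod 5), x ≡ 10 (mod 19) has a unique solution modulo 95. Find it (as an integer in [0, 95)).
The moduli 5, 19 are pairwise coprime, so by the CRT there is a unique solution mod 5·19 = 95.
Solve by successive substitution. Start with x ≡ 4 (mod 5).
  Combine with x ≡ 10 (mod 19): write x = 4 + 5·t and require 4 + 5·t ≡ 10 (mod 19), i.e. 5·t ≡ 10 − 4 ≡ 6 (mod 19). Since 5^(−1) ≡ 4 (mod 19), t ≡ 4·6 ≡ 5 (mod 19). So x ≡ 4 + 5·5 = 29 (mod 95).
Unique solution in [0, 95): x = 29.

Final answer: x ≡ 29 (mod 95); the representative in [0, 95) is 29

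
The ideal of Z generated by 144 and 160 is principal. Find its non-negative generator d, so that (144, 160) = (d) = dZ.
In the PID Z, (a, b) is generated by gcd(a, b). Compute gcd(160, 144) with the extended Euclidean algorithm, tracking rows (r, s, t) with s·160 + t·144 = r:
  row A: (160, 1, 0)   [1·160 + 0·144 = 160]
  row B: (144, 0, 1)   [0·160 + 1·144 = 144]
  160 = 1·144 + 16   → row C = row A − 1·row B = (16, 1, −1)   [check: 1·160 − 1·144 = 16]
  144 = 9·16 + 0   → remainder 0, stop. gcd = 16 (last nonzero row C).
So gcd(144, 160) = 16, with Bézout identity 1·160 − 1·144 = 16. Containment (⊇): the Bézout identity exhibits 16 as an element of (144, 160), giving (16) ⊆ (144, 160). Containment (⊆): since 16 | 144 and 16 | 160 (144 = 16·9, 160 = 16·10), every Z-linear combination of 144 and 160 is divisible by 16, so (144, 160) ⊆ (16). Therefore (144, 160) = (16), d = 16.

Final answer: (144, 160) = (16); d = 16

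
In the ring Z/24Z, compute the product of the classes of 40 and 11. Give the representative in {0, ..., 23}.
Reduce the factors first: 40 ≡ 16 (mod 24), so 40 · 11 ≡ 16 · 11 (mod 24). 16 · 11 = 176. Dividing by 24: 176 = 7·24 + 8. So (40 · 11) mod 24 = 8.

Final answer: 8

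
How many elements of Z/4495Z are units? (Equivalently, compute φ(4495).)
Z/4495Z has φ(4495) = 3360 units

An element a ∈ Z/4495Z is a unit iff gcd(a, 4495) = 1, so the number of units is φ(4495). φ is multiplicative, with φ(p^e) = p^e − p^(e−1). Factorise 4495 = 5 · 29 · 31. Then
  φ(4495) = (5 − 1) · (29 − 1) · (31 − 1) = 4 · 28 · 30 = 3360.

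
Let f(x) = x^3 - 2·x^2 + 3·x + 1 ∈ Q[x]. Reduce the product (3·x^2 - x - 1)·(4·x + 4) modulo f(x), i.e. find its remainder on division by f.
a · b ≡ 32·x^2 - 44·x - 16 (mod f(x))

First multiply in Q[x] without reducing: a · b = 12·x^3 + 8·x^2 - 8·x - 4. Now divide by f(x) = x^3 - 2·x^2 + 3·x + 1, eliminating the leading term at each step:
  leading term 12·x^3: subtract (12)·f(x) = 12·x^3 - 24·x^2 + 36·x + 12, leaving 32·x^2 - 44·x - 16
The degree is now < 3, so this is the remainder. Hence a · b ≡ 32·x^2 - 44·x - 16 in Q[x]/(f).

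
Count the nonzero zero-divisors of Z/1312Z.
Z/1312Z has 671 nonzero zero-divisors

In Z/1312Z each nonzero element is either a unit (gcd with 1312 is 1) or a zero-divisor (gcd > 1). The number of units is φ(1312): factorise 1312 = 2^5 · 41, so φ(1312) = (2^5 − 2^4) · (41 − 1) = 16 · 40 = 640. The nonzero elements number 1312 − 1 = 1311. Hence the nonzero zero-divisors number 1311 − 640 = 671.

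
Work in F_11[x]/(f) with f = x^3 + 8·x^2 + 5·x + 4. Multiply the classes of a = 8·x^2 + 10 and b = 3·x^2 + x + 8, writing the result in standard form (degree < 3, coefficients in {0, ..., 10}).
a · b ≡ 5·x^2 + 9·x + 2 (mod f(x))

Multiply as integer polynomials: a · b = 24·x^4 + 8·x^3 + 94·x^2 + 10·x + 80. Reducing coefficients mod 11: a · b ≡ 2·x^4 + 8·x^3 + 6·x^2 + 10·x + 3. Now divide by f(x) = x^3 + 8·x^2 + 5·x + 4 in F_11[x], eliminating the leading term at each step:
  leading term 2·x^4: subtract (2·x)·f(x) = 2·x^4 + 5·x^3 + 10·x^2 + 8·x, leaving 3·x^3 + 7·x^2 + 2·x + 3 (coefficients mod 11)
  leading term 3·x^3: subtract (3)·f(x) = 3·x^3 + 2·x^2 + 4·x + 1, leaving 5·x^2 + 9·x + 2 (coefficients mod 11)
The degree is now < 3, so this is the remainder. Hence a · b ≡ 5·x^2 + 9·x + 2 in F_11[x]/(f).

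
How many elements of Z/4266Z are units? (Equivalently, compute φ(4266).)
An element a ∈ Z/4266Z is a unit iff gcd(a, 4266) = 1, so the number of units is φ(4266). φ is multiplicative, with φ(p^e) = p^e − p^(e−1). Factorise 4266 = 2 · 3^3 · 79. Then
  φ(4266) = (2 − 1) · (3^3 − 3^2) · (79 − 1) = 1 · 18 · 78 = 1404.

Final answer: Z/4266Z has φ(4266) = 1404 units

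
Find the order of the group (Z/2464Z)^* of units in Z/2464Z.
|(Z/2464Z)^*| = 960

(Z/2464Z)^* consists of the classes a with gcd(a, 2464) = 1, so its order is φ(2464). φ is multiplicative, with φ(p^e) = p^e − p^(e−1). Factorise 2464 = 2^5 · 7 · 11. Then
  φ(2464) = (2^5 − 2^4) · (7 − 1) · (11 − 1) = 16 · 6 · 10 = 960.
Thus |(Z/2464Z)^*| = 960.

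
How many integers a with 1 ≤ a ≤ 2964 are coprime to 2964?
The number of a ∈ {1, ..., 2964} with gcd(a, 2964) = 1 is by definition Euler's totient φ(2964). φ is multiplicative, with φ(p^e) = p^e − p^(e−1). Factorise 2964 = 2^2 · 3 · 13 · 19. Then
  φ(2964) = (2^2 − 2^1) · (3 − 1) · (13 − 1) · (19 − 1) = 2 · 2 · 12 · 18 = 864.
So there are 864 such integers.

Final answer: 864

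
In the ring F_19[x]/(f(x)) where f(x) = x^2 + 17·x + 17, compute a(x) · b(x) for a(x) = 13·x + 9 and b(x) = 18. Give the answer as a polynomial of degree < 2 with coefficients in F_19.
Multiply as integer polynomials: a · b = 234·x + 162. Reducing coefficients mod 19: a · b ≡ 6·x + 10. This already has degree < 2, so no reduction by f is needed. Hence a · b ≡ 6·x + 10 in F_19[x]/(f).

Final answer: a · b ≡ 6·x + 10 (mod f(x))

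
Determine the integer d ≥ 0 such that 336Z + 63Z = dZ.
(336, 63) = (21); d = 21

In the PID Z, (a, b) is generated by gcd(a, b). Compute gcd(336, 63) with the extended Euclidean algorithm, tracking rows (r, s, t) with s·336 + t·63 = r:
  row A: (336, 1, 0)   [1·336 + 0·63 = 336]
  row B: (63, 0, 1)   [0·336 + 1·63 = 63]
  336 = 5·63 + 21   → row C = row A − 5·row B = (21, 1, −5)   [check: 1·336 − 5·63 = 21]
  63 = 3·21 + 0   → remainder 0, stop. gcd = 21 (last nonzero row C).
So gcd(336, 63) = 21, with Bézout identity 1·336 − 5·63 = 21. Containment (⊇): the Bézout identity exhibits 21 as an element of (336, 63), giving (21) ⊆ (336, 63). Containment (⊆): since 21 | 336 and 21 | 63 (336 = 21·16, 63 = 21·3), every Z-linear combination of 336 and 63 is divisible by 21, so (336, 63) ⊆ (21). Therefore (336, 63) = (21), d = 21.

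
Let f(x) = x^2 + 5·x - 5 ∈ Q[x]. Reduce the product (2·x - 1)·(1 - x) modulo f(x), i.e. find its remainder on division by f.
a · b ≡ 13·x - 11 (mod f(x))

First multiply in Q[x] without reducing: a · b = -2·x^2 + 3·x - 1. Now divide by f(x) = x^2 + 5·x - 5, eliminating the leading term at each step:
  leading term -2·x^2: subtract (-2)·f(x) = -2·x^2 - 10·x + 10, leaving 13·x - 11
The degree is now < 2, so this is the remainder. Hence a · b ≡ 13·x - 11 in Q[x]/(f).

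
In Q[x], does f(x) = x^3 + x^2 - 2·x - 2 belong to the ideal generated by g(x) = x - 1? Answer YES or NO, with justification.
In Q[x] the ideal (g) consists of all multiples of g, so f ∈ (g) iff g | f, i.e. iff the remainder of f on division by g is 0. Divide f by g (g is monic, so eliminate the leading term of the running remainder at each step):
  leading term x^3: subtract (x^2)·g(x) = x^3 - x^2, leaving 2·x^2 - 2·x - 2
  leading term 2·x^2: subtract (2·x)·g(x) = 2·x^2 - 2·x, leaving -2
The remainder r(x) = -2 ≠ 0 (and deg r < deg g), so g ∤ f, i.e. f ∉ (g).

Final answer: NO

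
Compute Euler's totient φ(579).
φ is multiplicative, with φ(p^e) = p^e − p^(e−1). Factorise 579 = 3 · 193. Then
  φ(579) = (3 − 1) · (193 − 1) = 2 · 192 = 384.

Final answer: φ(579) = 384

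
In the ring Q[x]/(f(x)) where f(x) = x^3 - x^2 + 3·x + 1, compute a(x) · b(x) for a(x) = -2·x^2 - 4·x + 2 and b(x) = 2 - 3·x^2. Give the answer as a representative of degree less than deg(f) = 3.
First multiply in Q[x] without reducing: a · b = 6·x^4 + 12·x^3 - 10·x^2 - 8·x + 4. Now divide by f(x) = x^3 - x^2 + 3·x + 1, eliminating the leading term at each step:
  leading term 6·x^4: subtract (6·x)·f(x) = 6·x^4 - 6·x^3 + 18·x^2 + 6·x, leaving 18·x^3 - 28·x^2 - 14·x + 4
  leading term 18·x^3: subtract (18)·f(x) = 18·x^3 - 18·x^2 + 54·x + 18, leaving -10·x^2 - 68·x - 14
The degree is now < 3, so this is the remainder. Hence a · b ≡ -10·x^2 - 68·x - 14 in Q[x]/(f).

Final answer: a · b ≡ -10·x^2 - 68·x - 14 (mod f(x))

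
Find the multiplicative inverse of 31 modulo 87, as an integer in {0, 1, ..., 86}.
Apply the extended Euclidean algorithm to (87, 31), tracking rows (r, s, t) with s·87 + t·31 = r. Each division r_prev = q·r_cur + r_new produces the new row as (previous row) − q·(current row):
  row A: (87, 1, 0)   [1·87 + 0·31 = 87]
  row B: (31, 0, 1)   [0·87 + 1·31 = 31]
  87 = 2·31 + 25   → row C = row A − 2·row B = (25, 1, −2)   [check: 1·87 − 2·31 = 25]
  31 = 1·25 + 6   → row D = row B − 1·row C = (6, −1, 3)   [check: −1·87 + 3·31 = 6]
  25 = 4·6 + 1   → row E = row C − 4·row D = (1, 5, −14)   [check: 5·87 − 14·31 = 1]
  6 = 6·1 + 0   → remainder 0, stop. gcd = 1 (last nonzero row E).
The gcd is 1, so 31 is invertible mod 87. The last nonzero row gives 5·87 − 14·31 = 1, so t = −14. So 31^(−1) ≡ −14 ≡ 73 (mod 87). Verify: 31 · 73 = 2263 ≡ 1 (mod 87). ✓

Final answer: 31^(−1) ≡ 73 (mod 87)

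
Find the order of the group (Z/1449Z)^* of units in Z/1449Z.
(Z/1449Z)^* consists of the classes a with gcd(a, 1449) = 1, so its order is φ(1449). φ is multiplicative, with φ(p^e) = p^e − p^(e−1). Factorise 1449 = 3^2 · 7 · 23. Then
  φ(1449) = (3^2 − 3^1) · (7 − 1) · (23 − 1) = 6 · 6 · 22 = 792.
Thus |(Z/1449Z)^*| = 792.

Final answer: |(Z/1449Z)^*| = 792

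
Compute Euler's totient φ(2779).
φ is multiplicative, with φ(p^e) = p^e − p^(e−1). Factorise 2779 = 7 · 397. Then
  φ(2779) = (7 − 1) · (397 − 1) = 6 · 396 = 2376.

Final answer: φ(2779) = 2376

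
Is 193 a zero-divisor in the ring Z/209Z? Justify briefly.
NO

gcd(193, 209) = 1, so 193 is a unit in Z/209Z (it has a multiplicative inverse). A unit cannot be a zero-divisor: if 193·b ≡ 0 then multiplying both sides by 193^(−1) gives b ≡ 0. So 193 is not a zero-divisor.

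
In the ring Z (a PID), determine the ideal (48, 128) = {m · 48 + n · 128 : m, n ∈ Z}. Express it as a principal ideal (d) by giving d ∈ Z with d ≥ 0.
In the PID Z, (a, b) is generated by gcd(a, b). Compute gcd(128, 48) with the extended Euclidean algorithm, tracking rows (r, s, t) with s·128 + t·48 = r:
  row A: (128, 1, 0)   [1·128 + 0·48 = 128]
  row B: (48, 0, 1)   [0·128 + 1·48 = 48]
  128 = 2·48 + 32   → row C = row A − 2·row B = (32, 1, −2)   [check: 1·128 − 2·48 = 32]
  48 = 1·32 + 16   → row D = row B − 1·row C = (16, −1, 3)   [check: −1·128 + 3·48 = 16]
  32 = 2·16 + 0   → remainder 0, stop. gcd = 16 (last nonzero row D).
So gcd(48, 128) = 16, with Bézout identity −1·128 + 3·48 = 16. Containment (⊇): the Bézout identity exhibits 16 as an element of (48, 128), giving (16) ⊆ (48, 128). Containment (⊆): since 16 | 48 and 16 | 128 (48 = 16·3, 128 = 16·8), every Z-linear combination of 48 and 128 is divisible by 16, so (48, 128) ⊆ (16). Therefore (48, 128) = (16), d = 16.

Final answer: (48, 128) = (16); d = 16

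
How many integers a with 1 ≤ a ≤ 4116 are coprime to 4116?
The number of a ∈ {1, ..., 4116} with gcd(a, 4116) = 1 is by definition Euler's totient φ(4116). φ is multiplicative, with φ(p^e) = p^e − p^(e−1). Factorise 4116 = 2^2 · 3 · 7^3. Then
  φ(4116) = (2^2 − 2^1) · (3 − 1) · (7^3 − 7^2) = 2 · 2 · 294 = 1176.
So there are 1176 such integers.

Final answer: 1176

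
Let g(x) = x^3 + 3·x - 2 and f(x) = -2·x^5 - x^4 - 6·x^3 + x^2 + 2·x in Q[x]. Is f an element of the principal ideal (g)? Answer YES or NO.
In Q[x] the ideal (g) consists of all multiples of g, so f ∈ (g) iff g | f, i.e. iff the remainder of f on division by g is 0. Divide f by g (g is monic, so eliminate the leading term of the running remainder at each step):
  leading term -2·x^5: subtract (-2·x^2)·g(x) = -2·x^5 - 6·x^3 + 4·x^2, leaving -x^4 - 3·x^2 + 2·x
  leading term -x^4: subtract (-x)·g(x) = -x^4 - 3·x^2 + 2·x, leaving 0
The remainder is 0, so f(x) = g(x) · h(x) with h(x) = -2·x^2 - x. Hence g | f, i.e. f ∈ (g).

Final answer: YES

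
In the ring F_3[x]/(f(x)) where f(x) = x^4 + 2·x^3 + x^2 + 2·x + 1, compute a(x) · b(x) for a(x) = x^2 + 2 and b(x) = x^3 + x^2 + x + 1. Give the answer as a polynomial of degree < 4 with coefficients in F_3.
a · b ≡ x^3 + 2·x^2 (mod f(x))

Multiply as integer polynomials: a · b = x^5 + x^4 + 3·x^3 + 3·x^2 + 2·x + 2. Reducing coefficients mod 3: a · b ≡ x^5 + x^4 + 2·x + 2. Now divide by f(x) = x^4 + 2·x^3 + x^2 + 2·x + 1 in F_3[x], eliminating the leading term at each step:
  leading term x^5: subtract (x)·f(x) = x^5 + 2·x^4 + x^3 + 2·x^2 + x, leaving 2·x^4 + 2·x^3 + x^2 + x + 2 (coefficients mod 3)
  leading term 2·x^4: subtract (2)·f(x) = 2·x^4 + x^3 + 2·x^2 + x + 2, leaving x^3 + 2·x^2 (coefficients mod 3)
The degree is now < 4, so this is the remainder. Hence a · b ≡ x^3 + 2·x^2 in F_3[x]/(f).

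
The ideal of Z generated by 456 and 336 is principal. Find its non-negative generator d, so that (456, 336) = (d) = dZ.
In the PID Z, (a, b) is generated by gcd(a, b). Compute gcd(456, 336) with the extended Euclidean algorithm, tracking rows (r, s, t) with s·456 + t·336 = r:
  row A: (456, 1, 0)   [1·456 + 0·336 = 456]
  row B: (336, 0, 1)   [0·456 + 1·336 = 336]
  456 = 1·336 + 120   → row C = row A − 1·row B = (120, 1, −1)   [check: 1·456 − 1·336 = 120]
  336 = 2·120 + 96   → row D = row B − 2·row C = (96, −2, 3)   [check: −2·456 + 3·336 = 96]
  120 = 1·96 + 24   → row E = row C − 1·row D = (24, 3, −4)   [check: 3·456 − 4·336 = 24]
  96 = 4·24 + 0   → remainder 0, stop. gcd = 24 (last nonzero row E).
So gcd(456, 336) = 24, with Bézout identity 3·456 − 4·336 = 24. Containment (⊇): the Bézout identity exhibits 24 as an element of (456, 336), giving (24) ⊆ (456, 336). Containment (⊆): since 24 | 456 and 24 | 336 (456 = 24·19, 336 = 24·14), every Z-linear combination of 456 and 336 is divisible by 24, so (456, 336) ⊆ (24). Therefore (456, 336) = (24), d = 24.

Final answer: (456, 336) = (24); d = 24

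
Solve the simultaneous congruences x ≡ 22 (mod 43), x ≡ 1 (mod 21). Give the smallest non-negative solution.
x ≡ 22 (mod 903); the representative in [0, 903) is 22

The moduli 43, 21 are pairwise coprime, so by the CRT there is a unique solution mod 43·21 = 903.
Solve by successive substitution. Start with x ≡ 22 (mod 43).
  Combine with x ≡ 1 (mod 21): write x = 22 + 43·t and require 22 + 43·t ≡ 1 (mod 21), i.e. 43·t ≡ 1 − 22 ≡ 0 (mod 21). Since 43^(−1) ≡ 1 (mod 21) (43 ≡ 1 (mod 21)), t ≡ 1·0 ≡ 0 (mod 21). So x ≡ 22 + 43·0 = 22 (mod 903).
Unique solution in [0, 903): x = 22.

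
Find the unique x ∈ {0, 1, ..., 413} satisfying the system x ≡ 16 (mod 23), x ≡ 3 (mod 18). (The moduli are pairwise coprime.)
The moduli 23, 18 are pairwise coprime, so by the CRT there is a unique solution mod 23·18 = 414.
Solve by successive substitution. Start with x ≡ 16 (mod 23).
  Combine with x ≡ 3 (mod 18): write x = 16 + 23·t and require 16 + 23·t ≡ 3 (mod 18), i.e. 23·t ≡ 3 − 16 ≡ 5 (mod 18). Since 23^(−1) ≡ 11 (mod 18) (23 ≡ 5 (mod 18)), t ≡ 11·5 ≡ 1 (mod 18). So x ≡ 16 + 23·1 = 39 (mod 414).
Unique solution in [0, 414): x = 39.

Final answer: x ≡ 39 (mod 414); the representative in [0, 414) is 39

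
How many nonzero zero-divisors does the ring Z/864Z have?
Z/864Z has 575 nonzero zero-divisors

In Z/864Z each nonzero element is either a unit (gcd with 864 is 1) or a zero-divisor (gcd > 1). The number of units is φ(864): factorise 864 = 2^5 · 3^3, so φ(864) = (2^5 − 2^4) · (3^3 − 3^2) = 16 · 18 = 288. The nonzero elements number 864 − 1 = 863. Hence the nonzero zero-divisors number 863 − 288 = 575.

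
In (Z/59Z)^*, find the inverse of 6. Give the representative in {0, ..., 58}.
6^(−1) ≡ 10 (mod 59)

Apply the extended Euclidean algorithm to (59, 6), tracking rows (r, s, t) with s·59 + t·6 = r. Each division r_prev = q·r_cur + r_new produces the new row as (previous row) − q·(current row):
  row A: (59, 1, 0)   [1·59 + 0·6 = 59]
  row B: (6, 0, 1)   [0·59 + 1·6 = 6]
  59 = 9·6 + 5   → row C = row A − 9·row B = (5, 1, −9)   [check: 1·59 − 9·6 = 5]
  6 = 1·5 + 1   → row D = row B − 1·row C = (1, −1, 10)   [check: −1·59 + 10·6 = 1]
  5 = 5·1 + 0   → remainder 0, stop. gcd = 1 (last nonzero row D).
The gcd is 1, so 6 is invertible mod 59. The last nonzero row gives −1·59 + 10·6 = 1, so t = 10. So 6^(−1) ≡ 10 (mod 59). Verify: 6 · 10 = 60 ≡ 1 (mod 59). ✓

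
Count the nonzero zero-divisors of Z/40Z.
In Z/40Z each nonzero element is either a unit (gcd with 40 is 1) or a zero-divisor (gcd > 1). The number of units is φ(40): factorise 40 = 2^3 · 5, so φ(40) = (2^3 − 2^2) · (5 − 1) = 4 · 4 = 16. The nonzero elements number 40 − 1 = 39. Hence the nonzero zero-divisors number 39 − 16 = 23.

Final answer: Z/40Z has 23 nonzero zero-divisors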